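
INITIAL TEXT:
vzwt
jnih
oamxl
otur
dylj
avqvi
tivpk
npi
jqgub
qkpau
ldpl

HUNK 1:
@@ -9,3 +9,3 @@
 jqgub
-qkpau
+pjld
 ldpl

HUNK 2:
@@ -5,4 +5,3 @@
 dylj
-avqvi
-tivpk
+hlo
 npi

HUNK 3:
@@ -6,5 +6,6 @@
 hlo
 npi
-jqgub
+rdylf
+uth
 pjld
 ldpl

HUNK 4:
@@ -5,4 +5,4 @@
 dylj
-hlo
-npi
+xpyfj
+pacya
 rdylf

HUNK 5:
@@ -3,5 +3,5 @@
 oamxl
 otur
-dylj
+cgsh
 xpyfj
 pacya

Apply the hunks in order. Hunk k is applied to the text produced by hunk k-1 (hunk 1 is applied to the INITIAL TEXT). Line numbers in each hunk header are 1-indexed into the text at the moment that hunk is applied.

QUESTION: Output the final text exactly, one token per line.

Hunk 1: at line 9 remove [qkpau] add [pjld] -> 11 lines: vzwt jnih oamxl otur dylj avqvi tivpk npi jqgub pjld ldpl
Hunk 2: at line 5 remove [avqvi,tivpk] add [hlo] -> 10 lines: vzwt jnih oamxl otur dylj hlo npi jqgub pjld ldpl
Hunk 3: at line 6 remove [jqgub] add [rdylf,uth] -> 11 lines: vzwt jnih oamxl otur dylj hlo npi rdylf uth pjld ldpl
Hunk 4: at line 5 remove [hlo,npi] add [xpyfj,pacya] -> 11 lines: vzwt jnih oamxl otur dylj xpyfj pacya rdylf uth pjld ldpl
Hunk 5: at line 3 remove [dylj] add [cgsh] -> 11 lines: vzwt jnih oamxl otur cgsh xpyfj pacya rdylf uth pjld ldpl

Answer: vzwt
jnih
oamxl
otur
cgsh
xpyfj
pacya
rdylf
uth
pjld
ldpl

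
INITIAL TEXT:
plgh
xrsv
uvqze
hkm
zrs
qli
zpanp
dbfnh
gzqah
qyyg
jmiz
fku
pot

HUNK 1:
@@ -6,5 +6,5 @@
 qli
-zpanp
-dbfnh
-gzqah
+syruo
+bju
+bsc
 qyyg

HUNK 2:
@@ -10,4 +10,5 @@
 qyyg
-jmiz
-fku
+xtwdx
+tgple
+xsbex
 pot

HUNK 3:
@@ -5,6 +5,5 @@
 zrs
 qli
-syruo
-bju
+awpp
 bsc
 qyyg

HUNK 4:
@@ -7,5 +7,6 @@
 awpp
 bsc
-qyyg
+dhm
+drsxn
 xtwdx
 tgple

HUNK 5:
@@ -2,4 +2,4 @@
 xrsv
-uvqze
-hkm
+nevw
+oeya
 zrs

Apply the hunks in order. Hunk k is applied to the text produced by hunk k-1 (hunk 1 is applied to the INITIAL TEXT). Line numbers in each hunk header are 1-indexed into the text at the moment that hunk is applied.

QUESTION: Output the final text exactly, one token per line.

Hunk 1: at line 6 remove [zpanp,dbfnh,gzqah] add [syruo,bju,bsc] -> 13 lines: plgh xrsv uvqze hkm zrs qli syruo bju bsc qyyg jmiz fku pot
Hunk 2: at line 10 remove [jmiz,fku] add [xtwdx,tgple,xsbex] -> 14 lines: plgh xrsv uvqze hkm zrs qli syruo bju bsc qyyg xtwdx tgple xsbex pot
Hunk 3: at line 5 remove [syruo,bju] add [awpp] -> 13 lines: plgh xrsv uvqze hkm zrs qli awpp bsc qyyg xtwdx tgple xsbex pot
Hunk 4: at line 7 remove [qyyg] add [dhm,drsxn] -> 14 lines: plgh xrsv uvqze hkm zrs qli awpp bsc dhm drsxn xtwdx tgple xsbex pot
Hunk 5: at line 2 remove [uvqze,hkm] add [nevw,oeya] -> 14 lines: plgh xrsv nevw oeya zrs qli awpp bsc dhm drsxn xtwdx tgple xsbex pot

Answer: plgh
xrsv
nevw
oeya
zrs
qli
awpp
bsc
dhm
drsxn
xtwdx
tgple
xsbex
pot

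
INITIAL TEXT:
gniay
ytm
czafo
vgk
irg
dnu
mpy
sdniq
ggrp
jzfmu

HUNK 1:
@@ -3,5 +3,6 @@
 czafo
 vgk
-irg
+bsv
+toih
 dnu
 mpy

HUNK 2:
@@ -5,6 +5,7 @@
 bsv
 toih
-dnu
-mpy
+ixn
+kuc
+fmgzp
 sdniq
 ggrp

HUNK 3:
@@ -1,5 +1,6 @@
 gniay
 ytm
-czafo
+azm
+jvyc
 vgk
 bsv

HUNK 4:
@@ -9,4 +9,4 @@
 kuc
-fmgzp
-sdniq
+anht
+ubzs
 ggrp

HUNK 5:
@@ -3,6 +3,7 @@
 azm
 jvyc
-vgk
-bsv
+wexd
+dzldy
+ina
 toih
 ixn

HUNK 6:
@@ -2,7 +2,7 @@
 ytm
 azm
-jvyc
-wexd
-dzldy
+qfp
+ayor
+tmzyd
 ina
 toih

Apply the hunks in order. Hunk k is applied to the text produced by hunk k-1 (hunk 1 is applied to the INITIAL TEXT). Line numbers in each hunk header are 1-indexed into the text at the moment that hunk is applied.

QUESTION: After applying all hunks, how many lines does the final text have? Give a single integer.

Answer: 14

Derivation:
Hunk 1: at line 3 remove [irg] add [bsv,toih] -> 11 lines: gniay ytm czafo vgk bsv toih dnu mpy sdniq ggrp jzfmu
Hunk 2: at line 5 remove [dnu,mpy] add [ixn,kuc,fmgzp] -> 12 lines: gniay ytm czafo vgk bsv toih ixn kuc fmgzp sdniq ggrp jzfmu
Hunk 3: at line 1 remove [czafo] add [azm,jvyc] -> 13 lines: gniay ytm azm jvyc vgk bsv toih ixn kuc fmgzp sdniq ggrp jzfmu
Hunk 4: at line 9 remove [fmgzp,sdniq] add [anht,ubzs] -> 13 lines: gniay ytm azm jvyc vgk bsv toih ixn kuc anht ubzs ggrp jzfmu
Hunk 5: at line 3 remove [vgk,bsv] add [wexd,dzldy,ina] -> 14 lines: gniay ytm azm jvyc wexd dzldy ina toih ixn kuc anht ubzs ggrp jzfmu
Hunk 6: at line 2 remove [jvyc,wexd,dzldy] add [qfp,ayor,tmzyd] -> 14 lines: gniay ytm azm qfp ayor tmzyd ina toih ixn kuc anht ubzs ggrp jzfmu
Final line count: 14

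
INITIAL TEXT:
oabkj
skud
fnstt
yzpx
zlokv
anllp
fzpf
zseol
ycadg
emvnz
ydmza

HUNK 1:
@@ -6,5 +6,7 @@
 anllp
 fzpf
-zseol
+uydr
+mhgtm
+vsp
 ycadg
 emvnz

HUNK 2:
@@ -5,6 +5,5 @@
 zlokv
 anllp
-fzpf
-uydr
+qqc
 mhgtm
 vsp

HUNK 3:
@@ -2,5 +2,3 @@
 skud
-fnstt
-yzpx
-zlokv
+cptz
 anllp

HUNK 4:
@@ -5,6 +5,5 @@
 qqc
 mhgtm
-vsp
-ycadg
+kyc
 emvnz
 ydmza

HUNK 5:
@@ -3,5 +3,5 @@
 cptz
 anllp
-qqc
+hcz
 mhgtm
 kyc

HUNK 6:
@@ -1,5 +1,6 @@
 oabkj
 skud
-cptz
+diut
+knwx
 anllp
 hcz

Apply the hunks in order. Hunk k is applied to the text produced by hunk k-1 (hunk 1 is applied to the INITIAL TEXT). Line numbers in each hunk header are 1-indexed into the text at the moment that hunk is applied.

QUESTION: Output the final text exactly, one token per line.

Answer: oabkj
skud
diut
knwx
anllp
hcz
mhgtm
kyc
emvnz
ydmza

Derivation:
Hunk 1: at line 6 remove [zseol] add [uydr,mhgtm,vsp] -> 13 lines: oabkj skud fnstt yzpx zlokv anllp fzpf uydr mhgtm vsp ycadg emvnz ydmza
Hunk 2: at line 5 remove [fzpf,uydr] add [qqc] -> 12 lines: oabkj skud fnstt yzpx zlokv anllp qqc mhgtm vsp ycadg emvnz ydmza
Hunk 3: at line 2 remove [fnstt,yzpx,zlokv] add [cptz] -> 10 lines: oabkj skud cptz anllp qqc mhgtm vsp ycadg emvnz ydmza
Hunk 4: at line 5 remove [vsp,ycadg] add [kyc] -> 9 lines: oabkj skud cptz anllp qqc mhgtm kyc emvnz ydmza
Hunk 5: at line 3 remove [qqc] add [hcz] -> 9 lines: oabkj skud cptz anllp hcz mhgtm kyc emvnz ydmza
Hunk 6: at line 1 remove [cptz] add [diut,knwx] -> 10 lines: oabkj skud diut knwx anllp hcz mhgtm kyc emvnz ydmza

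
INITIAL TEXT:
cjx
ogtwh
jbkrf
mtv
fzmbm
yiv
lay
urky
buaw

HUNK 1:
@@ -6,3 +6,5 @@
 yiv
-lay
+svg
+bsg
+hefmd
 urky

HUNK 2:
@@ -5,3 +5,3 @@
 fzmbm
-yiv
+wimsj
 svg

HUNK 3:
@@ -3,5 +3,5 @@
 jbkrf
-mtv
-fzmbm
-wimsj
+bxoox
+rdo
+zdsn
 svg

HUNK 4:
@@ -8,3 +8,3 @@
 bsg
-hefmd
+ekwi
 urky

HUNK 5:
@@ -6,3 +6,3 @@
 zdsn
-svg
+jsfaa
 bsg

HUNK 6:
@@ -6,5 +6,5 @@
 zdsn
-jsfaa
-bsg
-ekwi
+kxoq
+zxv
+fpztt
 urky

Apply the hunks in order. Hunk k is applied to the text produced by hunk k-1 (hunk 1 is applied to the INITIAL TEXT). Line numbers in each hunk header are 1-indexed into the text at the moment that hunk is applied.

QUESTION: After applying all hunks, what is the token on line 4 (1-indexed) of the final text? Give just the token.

Answer: bxoox

Derivation:
Hunk 1: at line 6 remove [lay] add [svg,bsg,hefmd] -> 11 lines: cjx ogtwh jbkrf mtv fzmbm yiv svg bsg hefmd urky buaw
Hunk 2: at line 5 remove [yiv] add [wimsj] -> 11 lines: cjx ogtwh jbkrf mtv fzmbm wimsj svg bsg hefmd urky buaw
Hunk 3: at line 3 remove [mtv,fzmbm,wimsj] add [bxoox,rdo,zdsn] -> 11 lines: cjx ogtwh jbkrf bxoox rdo zdsn svg bsg hefmd urky buaw
Hunk 4: at line 8 remove [hefmd] add [ekwi] -> 11 lines: cjx ogtwh jbkrf bxoox rdo zdsn svg bsg ekwi urky buaw
Hunk 5: at line 6 remove [svg] add [jsfaa] -> 11 lines: cjx ogtwh jbkrf bxoox rdo zdsn jsfaa bsg ekwi urky buaw
Hunk 6: at line 6 remove [jsfaa,bsg,ekwi] add [kxoq,zxv,fpztt] -> 11 lines: cjx ogtwh jbkrf bxoox rdo zdsn kxoq zxv fpztt urky buaw
Final line 4: bxoox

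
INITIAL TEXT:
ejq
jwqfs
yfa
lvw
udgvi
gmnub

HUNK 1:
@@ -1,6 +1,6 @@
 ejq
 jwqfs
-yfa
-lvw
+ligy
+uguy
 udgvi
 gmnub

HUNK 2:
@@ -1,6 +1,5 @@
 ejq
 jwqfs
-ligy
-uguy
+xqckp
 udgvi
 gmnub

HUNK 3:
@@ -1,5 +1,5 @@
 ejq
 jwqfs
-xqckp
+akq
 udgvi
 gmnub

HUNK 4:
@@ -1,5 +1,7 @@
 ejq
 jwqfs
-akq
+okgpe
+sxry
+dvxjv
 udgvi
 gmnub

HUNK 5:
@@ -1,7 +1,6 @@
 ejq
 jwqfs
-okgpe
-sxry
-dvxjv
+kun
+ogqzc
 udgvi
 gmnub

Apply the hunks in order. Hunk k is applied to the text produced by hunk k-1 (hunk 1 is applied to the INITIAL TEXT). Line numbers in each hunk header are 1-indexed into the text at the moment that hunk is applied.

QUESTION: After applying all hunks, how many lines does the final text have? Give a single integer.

Hunk 1: at line 1 remove [yfa,lvw] add [ligy,uguy] -> 6 lines: ejq jwqfs ligy uguy udgvi gmnub
Hunk 2: at line 1 remove [ligy,uguy] add [xqckp] -> 5 lines: ejq jwqfs xqckp udgvi gmnub
Hunk 3: at line 1 remove [xqckp] add [akq] -> 5 lines: ejq jwqfs akq udgvi gmnub
Hunk 4: at line 1 remove [akq] add [okgpe,sxry,dvxjv] -> 7 lines: ejq jwqfs okgpe sxry dvxjv udgvi gmnub
Hunk 5: at line 1 remove [okgpe,sxry,dvxjv] add [kun,ogqzc] -> 6 lines: ejq jwqfs kun ogqzc udgvi gmnub
Final line count: 6

Answer: 6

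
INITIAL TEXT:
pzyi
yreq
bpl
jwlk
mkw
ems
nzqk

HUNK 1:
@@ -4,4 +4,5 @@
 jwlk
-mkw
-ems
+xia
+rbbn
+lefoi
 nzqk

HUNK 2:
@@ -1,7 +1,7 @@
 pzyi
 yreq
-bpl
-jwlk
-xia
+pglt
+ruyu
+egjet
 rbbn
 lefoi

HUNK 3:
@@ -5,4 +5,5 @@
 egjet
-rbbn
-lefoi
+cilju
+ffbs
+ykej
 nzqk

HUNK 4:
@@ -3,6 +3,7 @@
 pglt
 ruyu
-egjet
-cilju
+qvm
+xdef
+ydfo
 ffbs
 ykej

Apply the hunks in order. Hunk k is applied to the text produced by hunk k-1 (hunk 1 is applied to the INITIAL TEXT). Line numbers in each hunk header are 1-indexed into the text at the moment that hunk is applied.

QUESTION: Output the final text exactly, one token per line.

Hunk 1: at line 4 remove [mkw,ems] add [xia,rbbn,lefoi] -> 8 lines: pzyi yreq bpl jwlk xia rbbn lefoi nzqk
Hunk 2: at line 1 remove [bpl,jwlk,xia] add [pglt,ruyu,egjet] -> 8 lines: pzyi yreq pglt ruyu egjet rbbn lefoi nzqk
Hunk 3: at line 5 remove [rbbn,lefoi] add [cilju,ffbs,ykej] -> 9 lines: pzyi yreq pglt ruyu egjet cilju ffbs ykej nzqk
Hunk 4: at line 3 remove [egjet,cilju] add [qvm,xdef,ydfo] -> 10 lines: pzyi yreq pglt ruyu qvm xdef ydfo ffbs ykej nzqk

Answer: pzyi
yreq
pglt
ruyu
qvm
xdef
ydfo
ffbs
ykej
nzqk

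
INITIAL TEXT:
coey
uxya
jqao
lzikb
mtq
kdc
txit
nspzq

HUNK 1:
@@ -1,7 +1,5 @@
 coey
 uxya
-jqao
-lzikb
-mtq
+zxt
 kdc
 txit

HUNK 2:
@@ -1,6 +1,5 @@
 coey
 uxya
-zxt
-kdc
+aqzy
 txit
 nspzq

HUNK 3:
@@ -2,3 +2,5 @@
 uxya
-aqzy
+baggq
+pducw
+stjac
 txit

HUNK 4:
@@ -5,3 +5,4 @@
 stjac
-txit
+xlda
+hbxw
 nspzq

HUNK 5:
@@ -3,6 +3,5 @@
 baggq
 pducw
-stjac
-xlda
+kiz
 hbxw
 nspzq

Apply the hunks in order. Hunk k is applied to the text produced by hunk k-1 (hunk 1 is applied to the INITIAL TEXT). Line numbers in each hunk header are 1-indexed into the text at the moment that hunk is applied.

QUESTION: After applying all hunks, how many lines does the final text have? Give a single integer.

Answer: 7

Derivation:
Hunk 1: at line 1 remove [jqao,lzikb,mtq] add [zxt] -> 6 lines: coey uxya zxt kdc txit nspzq
Hunk 2: at line 1 remove [zxt,kdc] add [aqzy] -> 5 lines: coey uxya aqzy txit nspzq
Hunk 3: at line 2 remove [aqzy] add [baggq,pducw,stjac] -> 7 lines: coey uxya baggq pducw stjac txit nspzq
Hunk 4: at line 5 remove [txit] add [xlda,hbxw] -> 8 lines: coey uxya baggq pducw stjac xlda hbxw nspzq
Hunk 5: at line 3 remove [stjac,xlda] add [kiz] -> 7 lines: coey uxya baggq pducw kiz hbxw nspzq
Final line count: 7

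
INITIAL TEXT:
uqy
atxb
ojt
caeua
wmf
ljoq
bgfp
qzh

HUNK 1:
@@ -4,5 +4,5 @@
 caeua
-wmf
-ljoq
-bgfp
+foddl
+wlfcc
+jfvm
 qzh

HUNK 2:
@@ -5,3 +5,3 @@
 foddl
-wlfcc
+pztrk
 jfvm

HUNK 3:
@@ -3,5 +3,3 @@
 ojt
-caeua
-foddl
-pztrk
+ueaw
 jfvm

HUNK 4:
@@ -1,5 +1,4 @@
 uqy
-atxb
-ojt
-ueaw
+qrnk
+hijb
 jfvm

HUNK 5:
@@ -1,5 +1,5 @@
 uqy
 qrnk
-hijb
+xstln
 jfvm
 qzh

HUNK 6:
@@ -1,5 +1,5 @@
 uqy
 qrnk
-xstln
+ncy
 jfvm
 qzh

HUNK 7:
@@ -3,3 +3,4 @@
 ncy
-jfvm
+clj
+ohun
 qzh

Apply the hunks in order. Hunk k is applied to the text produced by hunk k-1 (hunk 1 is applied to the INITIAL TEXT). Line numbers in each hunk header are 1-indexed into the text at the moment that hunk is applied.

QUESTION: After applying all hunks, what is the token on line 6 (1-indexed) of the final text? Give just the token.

Hunk 1: at line 4 remove [wmf,ljoq,bgfp] add [foddl,wlfcc,jfvm] -> 8 lines: uqy atxb ojt caeua foddl wlfcc jfvm qzh
Hunk 2: at line 5 remove [wlfcc] add [pztrk] -> 8 lines: uqy atxb ojt caeua foddl pztrk jfvm qzh
Hunk 3: at line 3 remove [caeua,foddl,pztrk] add [ueaw] -> 6 lines: uqy atxb ojt ueaw jfvm qzh
Hunk 4: at line 1 remove [atxb,ojt,ueaw] add [qrnk,hijb] -> 5 lines: uqy qrnk hijb jfvm qzh
Hunk 5: at line 1 remove [hijb] add [xstln] -> 5 lines: uqy qrnk xstln jfvm qzh
Hunk 6: at line 1 remove [xstln] add [ncy] -> 5 lines: uqy qrnk ncy jfvm qzh
Hunk 7: at line 3 remove [jfvm] add [clj,ohun] -> 6 lines: uqy qrnk ncy clj ohun qzh
Final line 6: qzh

Answer: qzh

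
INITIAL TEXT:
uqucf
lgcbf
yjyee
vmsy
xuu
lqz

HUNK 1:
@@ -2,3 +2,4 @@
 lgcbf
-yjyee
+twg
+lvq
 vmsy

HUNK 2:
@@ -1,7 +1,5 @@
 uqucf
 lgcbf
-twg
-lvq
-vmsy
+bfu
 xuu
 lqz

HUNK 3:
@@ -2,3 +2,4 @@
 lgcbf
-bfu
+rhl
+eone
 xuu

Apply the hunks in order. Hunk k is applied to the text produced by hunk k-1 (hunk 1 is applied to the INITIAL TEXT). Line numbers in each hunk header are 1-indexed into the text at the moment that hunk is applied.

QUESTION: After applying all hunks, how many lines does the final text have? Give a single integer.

Hunk 1: at line 2 remove [yjyee] add [twg,lvq] -> 7 lines: uqucf lgcbf twg lvq vmsy xuu lqz
Hunk 2: at line 1 remove [twg,lvq,vmsy] add [bfu] -> 5 lines: uqucf lgcbf bfu xuu lqz
Hunk 3: at line 2 remove [bfu] add [rhl,eone] -> 6 lines: uqucf lgcbf rhl eone xuu lqz
Final line count: 6

Answer: 6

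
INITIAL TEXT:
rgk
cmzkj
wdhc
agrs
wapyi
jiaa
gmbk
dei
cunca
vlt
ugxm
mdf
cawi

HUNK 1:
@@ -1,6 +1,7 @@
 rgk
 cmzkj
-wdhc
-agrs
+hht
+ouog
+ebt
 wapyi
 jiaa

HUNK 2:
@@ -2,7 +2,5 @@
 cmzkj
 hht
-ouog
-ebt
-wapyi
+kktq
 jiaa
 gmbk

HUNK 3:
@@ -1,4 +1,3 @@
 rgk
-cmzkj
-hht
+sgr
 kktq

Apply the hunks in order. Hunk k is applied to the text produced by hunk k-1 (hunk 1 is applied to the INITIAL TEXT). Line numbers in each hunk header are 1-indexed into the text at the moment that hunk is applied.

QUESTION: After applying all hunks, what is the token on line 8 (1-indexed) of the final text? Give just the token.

Answer: vlt

Derivation:
Hunk 1: at line 1 remove [wdhc,agrs] add [hht,ouog,ebt] -> 14 lines: rgk cmzkj hht ouog ebt wapyi jiaa gmbk dei cunca vlt ugxm mdf cawi
Hunk 2: at line 2 remove [ouog,ebt,wapyi] add [kktq] -> 12 lines: rgk cmzkj hht kktq jiaa gmbk dei cunca vlt ugxm mdf cawi
Hunk 3: at line 1 remove [cmzkj,hht] add [sgr] -> 11 lines: rgk sgr kktq jiaa gmbk dei cunca vlt ugxm mdf cawi
Final line 8: vlt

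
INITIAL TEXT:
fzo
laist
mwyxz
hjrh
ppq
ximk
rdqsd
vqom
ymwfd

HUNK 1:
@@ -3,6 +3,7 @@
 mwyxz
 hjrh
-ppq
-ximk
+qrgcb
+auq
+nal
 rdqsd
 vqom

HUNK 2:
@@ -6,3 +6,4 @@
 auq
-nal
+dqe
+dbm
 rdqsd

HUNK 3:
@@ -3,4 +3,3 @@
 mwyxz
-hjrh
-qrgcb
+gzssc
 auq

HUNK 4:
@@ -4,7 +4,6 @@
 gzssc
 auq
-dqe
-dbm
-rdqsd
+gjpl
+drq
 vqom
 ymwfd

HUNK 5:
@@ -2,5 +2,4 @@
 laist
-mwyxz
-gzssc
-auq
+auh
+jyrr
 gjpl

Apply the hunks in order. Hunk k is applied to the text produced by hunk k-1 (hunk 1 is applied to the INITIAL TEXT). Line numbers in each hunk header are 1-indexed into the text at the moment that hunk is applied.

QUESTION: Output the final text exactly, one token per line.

Hunk 1: at line 3 remove [ppq,ximk] add [qrgcb,auq,nal] -> 10 lines: fzo laist mwyxz hjrh qrgcb auq nal rdqsd vqom ymwfd
Hunk 2: at line 6 remove [nal] add [dqe,dbm] -> 11 lines: fzo laist mwyxz hjrh qrgcb auq dqe dbm rdqsd vqom ymwfd
Hunk 3: at line 3 remove [hjrh,qrgcb] add [gzssc] -> 10 lines: fzo laist mwyxz gzssc auq dqe dbm rdqsd vqom ymwfd
Hunk 4: at line 4 remove [dqe,dbm,rdqsd] add [gjpl,drq] -> 9 lines: fzo laist mwyxz gzssc auq gjpl drq vqom ymwfd
Hunk 5: at line 2 remove [mwyxz,gzssc,auq] add [auh,jyrr] -> 8 lines: fzo laist auh jyrr gjpl drq vqom ymwfd

Answer: fzo
laist
auh
jyrr
gjpl
drq
vqom
ymwfd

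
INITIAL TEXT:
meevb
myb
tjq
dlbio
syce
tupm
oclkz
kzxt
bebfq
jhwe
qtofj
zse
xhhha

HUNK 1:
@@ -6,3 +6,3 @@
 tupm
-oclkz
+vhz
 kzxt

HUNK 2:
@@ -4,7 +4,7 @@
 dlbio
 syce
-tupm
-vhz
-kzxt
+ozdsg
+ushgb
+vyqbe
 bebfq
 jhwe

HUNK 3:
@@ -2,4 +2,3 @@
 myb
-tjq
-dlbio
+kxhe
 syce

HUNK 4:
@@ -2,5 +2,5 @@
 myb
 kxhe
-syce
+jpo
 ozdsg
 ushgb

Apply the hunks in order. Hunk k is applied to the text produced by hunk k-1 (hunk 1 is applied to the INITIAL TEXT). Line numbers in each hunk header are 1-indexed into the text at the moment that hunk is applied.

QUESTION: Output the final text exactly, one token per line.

Answer: meevb
myb
kxhe
jpo
ozdsg
ushgb
vyqbe
bebfq
jhwe
qtofj
zse
xhhha

Derivation:
Hunk 1: at line 6 remove [oclkz] add [vhz] -> 13 lines: meevb myb tjq dlbio syce tupm vhz kzxt bebfq jhwe qtofj zse xhhha
Hunk 2: at line 4 remove [tupm,vhz,kzxt] add [ozdsg,ushgb,vyqbe] -> 13 lines: meevb myb tjq dlbio syce ozdsg ushgb vyqbe bebfq jhwe qtofj zse xhhha
Hunk 3: at line 2 remove [tjq,dlbio] add [kxhe] -> 12 lines: meevb myb kxhe syce ozdsg ushgb vyqbe bebfq jhwe qtofj zse xhhha
Hunk 4: at line 2 remove [syce] add [jpo] -> 12 lines: meevb myb kxhe jpo ozdsg ushgb vyqbe bebfq jhwe qtofj zse xhhha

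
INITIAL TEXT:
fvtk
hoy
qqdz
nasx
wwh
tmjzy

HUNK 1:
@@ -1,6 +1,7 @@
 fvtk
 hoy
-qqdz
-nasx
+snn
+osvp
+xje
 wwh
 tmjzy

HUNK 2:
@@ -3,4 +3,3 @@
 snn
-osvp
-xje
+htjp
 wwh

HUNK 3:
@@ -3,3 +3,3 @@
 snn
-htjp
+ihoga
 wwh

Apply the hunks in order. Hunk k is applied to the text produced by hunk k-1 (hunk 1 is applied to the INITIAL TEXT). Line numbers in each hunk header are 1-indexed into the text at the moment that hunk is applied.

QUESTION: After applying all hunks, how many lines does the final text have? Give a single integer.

Hunk 1: at line 1 remove [qqdz,nasx] add [snn,osvp,xje] -> 7 lines: fvtk hoy snn osvp xje wwh tmjzy
Hunk 2: at line 3 remove [osvp,xje] add [htjp] -> 6 lines: fvtk hoy snn htjp wwh tmjzy
Hunk 3: at line 3 remove [htjp] add [ihoga] -> 6 lines: fvtk hoy snn ihoga wwh tmjzy
Final line count: 6

Answer: 6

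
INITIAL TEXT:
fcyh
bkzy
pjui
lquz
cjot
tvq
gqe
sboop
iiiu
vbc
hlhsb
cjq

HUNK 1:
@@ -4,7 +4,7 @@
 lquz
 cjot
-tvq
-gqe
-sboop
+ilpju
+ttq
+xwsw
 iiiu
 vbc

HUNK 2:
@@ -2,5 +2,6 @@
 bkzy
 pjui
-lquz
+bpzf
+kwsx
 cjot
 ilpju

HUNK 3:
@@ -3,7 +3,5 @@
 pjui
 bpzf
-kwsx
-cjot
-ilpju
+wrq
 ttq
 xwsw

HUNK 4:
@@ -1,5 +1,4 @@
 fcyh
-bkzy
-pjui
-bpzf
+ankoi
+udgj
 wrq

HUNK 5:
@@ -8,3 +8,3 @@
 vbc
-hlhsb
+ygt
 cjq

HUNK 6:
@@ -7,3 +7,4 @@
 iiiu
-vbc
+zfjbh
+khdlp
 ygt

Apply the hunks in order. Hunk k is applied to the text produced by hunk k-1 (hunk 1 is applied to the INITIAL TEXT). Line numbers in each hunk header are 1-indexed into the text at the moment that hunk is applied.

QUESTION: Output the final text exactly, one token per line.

Hunk 1: at line 4 remove [tvq,gqe,sboop] add [ilpju,ttq,xwsw] -> 12 lines: fcyh bkzy pjui lquz cjot ilpju ttq xwsw iiiu vbc hlhsb cjq
Hunk 2: at line 2 remove [lquz] add [bpzf,kwsx] -> 13 lines: fcyh bkzy pjui bpzf kwsx cjot ilpju ttq xwsw iiiu vbc hlhsb cjq
Hunk 3: at line 3 remove [kwsx,cjot,ilpju] add [wrq] -> 11 lines: fcyh bkzy pjui bpzf wrq ttq xwsw iiiu vbc hlhsb cjq
Hunk 4: at line 1 remove [bkzy,pjui,bpzf] add [ankoi,udgj] -> 10 lines: fcyh ankoi udgj wrq ttq xwsw iiiu vbc hlhsb cjq
Hunk 5: at line 8 remove [hlhsb] add [ygt] -> 10 lines: fcyh ankoi udgj wrq ttq xwsw iiiu vbc ygt cjq
Hunk 6: at line 7 remove [vbc] add [zfjbh,khdlp] -> 11 lines: fcyh ankoi udgj wrq ttq xwsw iiiu zfjbh khdlp ygt cjq

Answer: fcyh
ankoi
udgj
wrq
ttq
xwsw
iiiu
zfjbh
khdlp
ygt
cjq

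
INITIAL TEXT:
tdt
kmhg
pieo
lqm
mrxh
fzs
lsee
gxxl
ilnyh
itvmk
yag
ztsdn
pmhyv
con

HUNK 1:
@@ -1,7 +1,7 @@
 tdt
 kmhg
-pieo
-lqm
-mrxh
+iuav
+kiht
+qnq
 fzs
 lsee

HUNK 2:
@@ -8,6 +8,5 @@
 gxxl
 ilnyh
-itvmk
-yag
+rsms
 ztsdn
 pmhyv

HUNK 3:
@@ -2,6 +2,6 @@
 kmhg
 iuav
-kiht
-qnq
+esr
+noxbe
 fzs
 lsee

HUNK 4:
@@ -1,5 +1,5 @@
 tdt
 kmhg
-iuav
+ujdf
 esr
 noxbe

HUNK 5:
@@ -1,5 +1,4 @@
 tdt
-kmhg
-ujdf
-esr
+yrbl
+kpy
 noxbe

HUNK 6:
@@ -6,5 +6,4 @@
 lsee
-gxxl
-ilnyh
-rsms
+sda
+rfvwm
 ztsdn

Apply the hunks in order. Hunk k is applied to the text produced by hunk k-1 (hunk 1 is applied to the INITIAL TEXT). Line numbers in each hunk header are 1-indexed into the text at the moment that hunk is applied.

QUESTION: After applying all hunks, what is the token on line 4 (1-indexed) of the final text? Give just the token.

Hunk 1: at line 1 remove [pieo,lqm,mrxh] add [iuav,kiht,qnq] -> 14 lines: tdt kmhg iuav kiht qnq fzs lsee gxxl ilnyh itvmk yag ztsdn pmhyv con
Hunk 2: at line 8 remove [itvmk,yag] add [rsms] -> 13 lines: tdt kmhg iuav kiht qnq fzs lsee gxxl ilnyh rsms ztsdn pmhyv con
Hunk 3: at line 2 remove [kiht,qnq] add [esr,noxbe] -> 13 lines: tdt kmhg iuav esr noxbe fzs lsee gxxl ilnyh rsms ztsdn pmhyv con
Hunk 4: at line 1 remove [iuav] add [ujdf] -> 13 lines: tdt kmhg ujdf esr noxbe fzs lsee gxxl ilnyh rsms ztsdn pmhyv con
Hunk 5: at line 1 remove [kmhg,ujdf,esr] add [yrbl,kpy] -> 12 lines: tdt yrbl kpy noxbe fzs lsee gxxl ilnyh rsms ztsdn pmhyv con
Hunk 6: at line 6 remove [gxxl,ilnyh,rsms] add [sda,rfvwm] -> 11 lines: tdt yrbl kpy noxbe fzs lsee sda rfvwm ztsdn pmhyv con
Final line 4: noxbe

Answer: noxbe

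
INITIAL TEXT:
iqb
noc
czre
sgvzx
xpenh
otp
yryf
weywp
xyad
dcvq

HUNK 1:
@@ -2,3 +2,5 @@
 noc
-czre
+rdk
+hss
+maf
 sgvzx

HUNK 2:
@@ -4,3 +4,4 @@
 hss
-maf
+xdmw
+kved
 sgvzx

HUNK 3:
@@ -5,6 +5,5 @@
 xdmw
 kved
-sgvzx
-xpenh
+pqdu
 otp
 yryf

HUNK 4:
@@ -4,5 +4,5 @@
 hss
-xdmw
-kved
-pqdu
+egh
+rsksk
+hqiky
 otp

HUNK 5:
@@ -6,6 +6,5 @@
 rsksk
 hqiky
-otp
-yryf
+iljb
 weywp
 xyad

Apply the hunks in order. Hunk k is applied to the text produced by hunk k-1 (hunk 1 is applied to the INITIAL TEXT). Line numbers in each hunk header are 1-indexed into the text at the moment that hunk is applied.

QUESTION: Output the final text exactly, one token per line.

Hunk 1: at line 2 remove [czre] add [rdk,hss,maf] -> 12 lines: iqb noc rdk hss maf sgvzx xpenh otp yryf weywp xyad dcvq
Hunk 2: at line 4 remove [maf] add [xdmw,kved] -> 13 lines: iqb noc rdk hss xdmw kved sgvzx xpenh otp yryf weywp xyad dcvq
Hunk 3: at line 5 remove [sgvzx,xpenh] add [pqdu] -> 12 lines: iqb noc rdk hss xdmw kved pqdu otp yryf weywp xyad dcvq
Hunk 4: at line 4 remove [xdmw,kved,pqdu] add [egh,rsksk,hqiky] -> 12 lines: iqb noc rdk hss egh rsksk hqiky otp yryf weywp xyad dcvq
Hunk 5: at line 6 remove [otp,yryf] add [iljb] -> 11 lines: iqb noc rdk hss egh rsksk hqiky iljb weywp xyad dcvq

Answer: iqb
noc
rdk
hss
egh
rsksk
hqiky
iljb
weywp
xyad
dcvq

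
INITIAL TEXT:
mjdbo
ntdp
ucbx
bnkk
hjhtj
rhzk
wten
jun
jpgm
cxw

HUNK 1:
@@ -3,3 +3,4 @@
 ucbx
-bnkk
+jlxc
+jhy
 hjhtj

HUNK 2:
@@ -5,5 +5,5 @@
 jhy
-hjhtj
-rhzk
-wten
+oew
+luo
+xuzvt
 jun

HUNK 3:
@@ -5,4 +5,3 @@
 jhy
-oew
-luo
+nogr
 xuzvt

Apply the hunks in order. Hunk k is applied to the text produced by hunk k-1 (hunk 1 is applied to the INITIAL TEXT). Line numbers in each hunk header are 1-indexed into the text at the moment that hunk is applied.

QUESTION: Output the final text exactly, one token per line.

Hunk 1: at line 3 remove [bnkk] add [jlxc,jhy] -> 11 lines: mjdbo ntdp ucbx jlxc jhy hjhtj rhzk wten jun jpgm cxw
Hunk 2: at line 5 remove [hjhtj,rhzk,wten] add [oew,luo,xuzvt] -> 11 lines: mjdbo ntdp ucbx jlxc jhy oew luo xuzvt jun jpgm cxw
Hunk 3: at line 5 remove [oew,luo] add [nogr] -> 10 lines: mjdbo ntdp ucbx jlxc jhy nogr xuzvt jun jpgm cxw

Answer: mjdbo
ntdp
ucbx
jlxc
jhy
nogr
xuzvt
jun
jpgm
cxw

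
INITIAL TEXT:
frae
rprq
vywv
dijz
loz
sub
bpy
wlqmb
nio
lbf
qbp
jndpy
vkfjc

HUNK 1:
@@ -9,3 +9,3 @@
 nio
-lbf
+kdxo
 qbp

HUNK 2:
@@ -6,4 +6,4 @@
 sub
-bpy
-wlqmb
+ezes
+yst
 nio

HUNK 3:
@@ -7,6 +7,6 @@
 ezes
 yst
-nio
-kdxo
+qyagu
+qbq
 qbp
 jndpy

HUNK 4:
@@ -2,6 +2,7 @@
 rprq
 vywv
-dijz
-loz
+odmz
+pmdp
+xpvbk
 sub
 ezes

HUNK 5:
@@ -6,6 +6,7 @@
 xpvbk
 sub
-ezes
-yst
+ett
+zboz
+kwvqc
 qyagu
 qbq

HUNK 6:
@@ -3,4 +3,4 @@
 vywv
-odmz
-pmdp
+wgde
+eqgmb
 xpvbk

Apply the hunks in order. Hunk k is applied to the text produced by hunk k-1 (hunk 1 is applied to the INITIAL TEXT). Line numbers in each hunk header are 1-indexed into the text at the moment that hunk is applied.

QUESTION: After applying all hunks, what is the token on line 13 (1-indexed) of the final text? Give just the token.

Hunk 1: at line 9 remove [lbf] add [kdxo] -> 13 lines: frae rprq vywv dijz loz sub bpy wlqmb nio kdxo qbp jndpy vkfjc
Hunk 2: at line 6 remove [bpy,wlqmb] add [ezes,yst] -> 13 lines: frae rprq vywv dijz loz sub ezes yst nio kdxo qbp jndpy vkfjc
Hunk 3: at line 7 remove [nio,kdxo] add [qyagu,qbq] -> 13 lines: frae rprq vywv dijz loz sub ezes yst qyagu qbq qbp jndpy vkfjc
Hunk 4: at line 2 remove [dijz,loz] add [odmz,pmdp,xpvbk] -> 14 lines: frae rprq vywv odmz pmdp xpvbk sub ezes yst qyagu qbq qbp jndpy vkfjc
Hunk 5: at line 6 remove [ezes,yst] add [ett,zboz,kwvqc] -> 15 lines: frae rprq vywv odmz pmdp xpvbk sub ett zboz kwvqc qyagu qbq qbp jndpy vkfjc
Hunk 6: at line 3 remove [odmz,pmdp] add [wgde,eqgmb] -> 15 lines: frae rprq vywv wgde eqgmb xpvbk sub ett zboz kwvqc qyagu qbq qbp jndpy vkfjc
Final line 13: qbp

Answer: qbp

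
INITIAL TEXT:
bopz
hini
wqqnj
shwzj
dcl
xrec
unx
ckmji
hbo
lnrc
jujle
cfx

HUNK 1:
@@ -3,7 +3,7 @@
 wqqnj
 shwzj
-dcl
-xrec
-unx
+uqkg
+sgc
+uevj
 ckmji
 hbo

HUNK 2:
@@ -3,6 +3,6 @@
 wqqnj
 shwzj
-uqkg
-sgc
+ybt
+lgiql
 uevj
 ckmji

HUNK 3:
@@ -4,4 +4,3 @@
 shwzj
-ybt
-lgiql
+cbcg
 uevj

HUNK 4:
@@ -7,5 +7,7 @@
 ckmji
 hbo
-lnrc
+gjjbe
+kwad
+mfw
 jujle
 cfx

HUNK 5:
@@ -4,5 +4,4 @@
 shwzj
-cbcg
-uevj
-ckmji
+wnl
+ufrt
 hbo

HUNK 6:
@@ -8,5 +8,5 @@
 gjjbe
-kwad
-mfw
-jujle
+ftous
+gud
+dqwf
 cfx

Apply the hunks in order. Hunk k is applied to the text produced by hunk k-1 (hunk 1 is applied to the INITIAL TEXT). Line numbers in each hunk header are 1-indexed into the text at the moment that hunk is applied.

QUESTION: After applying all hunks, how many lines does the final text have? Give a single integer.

Hunk 1: at line 3 remove [dcl,xrec,unx] add [uqkg,sgc,uevj] -> 12 lines: bopz hini wqqnj shwzj uqkg sgc uevj ckmji hbo lnrc jujle cfx
Hunk 2: at line 3 remove [uqkg,sgc] add [ybt,lgiql] -> 12 lines: bopz hini wqqnj shwzj ybt lgiql uevj ckmji hbo lnrc jujle cfx
Hunk 3: at line 4 remove [ybt,lgiql] add [cbcg] -> 11 lines: bopz hini wqqnj shwzj cbcg uevj ckmji hbo lnrc jujle cfx
Hunk 4: at line 7 remove [lnrc] add [gjjbe,kwad,mfw] -> 13 lines: bopz hini wqqnj shwzj cbcg uevj ckmji hbo gjjbe kwad mfw jujle cfx
Hunk 5: at line 4 remove [cbcg,uevj,ckmji] add [wnl,ufrt] -> 12 lines: bopz hini wqqnj shwzj wnl ufrt hbo gjjbe kwad mfw jujle cfx
Hunk 6: at line 8 remove [kwad,mfw,jujle] add [ftous,gud,dqwf] -> 12 lines: bopz hini wqqnj shwzj wnl ufrt hbo gjjbe ftous gud dqwf cfx
Final line count: 12

Answer: 12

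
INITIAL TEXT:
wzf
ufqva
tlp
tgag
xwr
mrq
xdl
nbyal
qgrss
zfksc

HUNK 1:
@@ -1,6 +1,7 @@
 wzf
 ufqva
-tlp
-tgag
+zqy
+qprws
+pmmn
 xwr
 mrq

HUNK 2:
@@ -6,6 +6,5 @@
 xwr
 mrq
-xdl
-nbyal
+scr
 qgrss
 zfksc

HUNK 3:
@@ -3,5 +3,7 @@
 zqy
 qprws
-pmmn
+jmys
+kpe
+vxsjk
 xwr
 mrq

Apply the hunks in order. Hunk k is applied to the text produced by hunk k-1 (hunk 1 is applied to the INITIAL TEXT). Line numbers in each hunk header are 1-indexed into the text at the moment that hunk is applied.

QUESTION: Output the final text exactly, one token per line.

Answer: wzf
ufqva
zqy
qprws
jmys
kpe
vxsjk
xwr
mrq
scr
qgrss
zfksc

Derivation:
Hunk 1: at line 1 remove [tlp,tgag] add [zqy,qprws,pmmn] -> 11 lines: wzf ufqva zqy qprws pmmn xwr mrq xdl nbyal qgrss zfksc
Hunk 2: at line 6 remove [xdl,nbyal] add [scr] -> 10 lines: wzf ufqva zqy qprws pmmn xwr mrq scr qgrss zfksc
Hunk 3: at line 3 remove [pmmn] add [jmys,kpe,vxsjk] -> 12 lines: wzf ufqva zqy qprws jmys kpe vxsjk xwr mrq scr qgrss zfksc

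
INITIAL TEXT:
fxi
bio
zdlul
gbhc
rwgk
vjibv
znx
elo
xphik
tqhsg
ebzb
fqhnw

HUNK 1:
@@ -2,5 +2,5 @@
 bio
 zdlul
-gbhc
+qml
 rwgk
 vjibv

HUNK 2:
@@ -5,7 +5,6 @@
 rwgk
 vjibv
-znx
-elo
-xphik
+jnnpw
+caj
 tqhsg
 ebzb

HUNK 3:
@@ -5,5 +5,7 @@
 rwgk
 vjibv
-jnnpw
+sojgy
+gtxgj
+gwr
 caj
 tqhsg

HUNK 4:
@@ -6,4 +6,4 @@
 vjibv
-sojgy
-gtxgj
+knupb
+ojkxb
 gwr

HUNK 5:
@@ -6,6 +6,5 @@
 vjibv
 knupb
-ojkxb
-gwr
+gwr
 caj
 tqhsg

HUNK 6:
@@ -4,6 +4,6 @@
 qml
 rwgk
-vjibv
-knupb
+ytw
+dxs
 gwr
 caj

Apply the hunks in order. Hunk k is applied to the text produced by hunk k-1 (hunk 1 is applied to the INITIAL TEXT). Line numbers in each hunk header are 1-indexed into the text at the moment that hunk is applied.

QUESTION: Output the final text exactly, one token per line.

Hunk 1: at line 2 remove [gbhc] add [qml] -> 12 lines: fxi bio zdlul qml rwgk vjibv znx elo xphik tqhsg ebzb fqhnw
Hunk 2: at line 5 remove [znx,elo,xphik] add [jnnpw,caj] -> 11 lines: fxi bio zdlul qml rwgk vjibv jnnpw caj tqhsg ebzb fqhnw
Hunk 3: at line 5 remove [jnnpw] add [sojgy,gtxgj,gwr] -> 13 lines: fxi bio zdlul qml rwgk vjibv sojgy gtxgj gwr caj tqhsg ebzb fqhnw
Hunk 4: at line 6 remove [sojgy,gtxgj] add [knupb,ojkxb] -> 13 lines: fxi bio zdlul qml rwgk vjibv knupb ojkxb gwr caj tqhsg ebzb fqhnw
Hunk 5: at line 6 remove [ojkxb,gwr] add [gwr] -> 12 lines: fxi bio zdlul qml rwgk vjibv knupb gwr caj tqhsg ebzb fqhnw
Hunk 6: at line 4 remove [vjibv,knupb] add [ytw,dxs] -> 12 lines: fxi bio zdlul qml rwgk ytw dxs gwr caj tqhsg ebzb fqhnw

Answer: fxi
bio
zdlul
qml
rwgk
ytw
dxs
gwr
caj
tqhsg
ebzb
fqhnw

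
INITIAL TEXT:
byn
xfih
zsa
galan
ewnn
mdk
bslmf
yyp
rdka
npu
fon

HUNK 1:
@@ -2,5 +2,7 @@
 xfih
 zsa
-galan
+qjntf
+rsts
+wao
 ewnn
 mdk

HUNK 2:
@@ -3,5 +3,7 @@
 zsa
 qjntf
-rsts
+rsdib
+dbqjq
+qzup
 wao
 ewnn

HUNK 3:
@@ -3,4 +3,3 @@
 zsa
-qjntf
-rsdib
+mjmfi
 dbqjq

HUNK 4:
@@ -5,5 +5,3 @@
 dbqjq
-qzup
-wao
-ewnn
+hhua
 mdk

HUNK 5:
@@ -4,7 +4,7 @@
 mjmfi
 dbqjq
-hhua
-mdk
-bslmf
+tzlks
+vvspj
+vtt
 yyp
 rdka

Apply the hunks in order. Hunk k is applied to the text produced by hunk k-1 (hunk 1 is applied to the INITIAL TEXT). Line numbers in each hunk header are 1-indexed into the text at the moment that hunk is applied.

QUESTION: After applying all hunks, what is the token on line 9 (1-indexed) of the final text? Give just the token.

Hunk 1: at line 2 remove [galan] add [qjntf,rsts,wao] -> 13 lines: byn xfih zsa qjntf rsts wao ewnn mdk bslmf yyp rdka npu fon
Hunk 2: at line 3 remove [rsts] add [rsdib,dbqjq,qzup] -> 15 lines: byn xfih zsa qjntf rsdib dbqjq qzup wao ewnn mdk bslmf yyp rdka npu fon
Hunk 3: at line 3 remove [qjntf,rsdib] add [mjmfi] -> 14 lines: byn xfih zsa mjmfi dbqjq qzup wao ewnn mdk bslmf yyp rdka npu fon
Hunk 4: at line 5 remove [qzup,wao,ewnn] add [hhua] -> 12 lines: byn xfih zsa mjmfi dbqjq hhua mdk bslmf yyp rdka npu fon
Hunk 5: at line 4 remove [hhua,mdk,bslmf] add [tzlks,vvspj,vtt] -> 12 lines: byn xfih zsa mjmfi dbqjq tzlks vvspj vtt yyp rdka npu fon
Final line 9: yyp

Answer: yyp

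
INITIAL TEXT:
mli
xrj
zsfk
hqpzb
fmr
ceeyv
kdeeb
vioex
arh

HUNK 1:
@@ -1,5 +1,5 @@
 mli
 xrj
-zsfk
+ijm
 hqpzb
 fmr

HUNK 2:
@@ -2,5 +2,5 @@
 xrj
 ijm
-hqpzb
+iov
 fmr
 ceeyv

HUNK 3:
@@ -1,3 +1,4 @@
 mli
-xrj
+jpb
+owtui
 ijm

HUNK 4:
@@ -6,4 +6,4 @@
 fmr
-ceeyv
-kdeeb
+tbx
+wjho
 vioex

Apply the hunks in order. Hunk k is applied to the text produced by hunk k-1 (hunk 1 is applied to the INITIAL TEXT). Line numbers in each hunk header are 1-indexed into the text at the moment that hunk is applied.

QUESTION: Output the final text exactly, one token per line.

Answer: mli
jpb
owtui
ijm
iov
fmr
tbx
wjho
vioex
arh

Derivation:
Hunk 1: at line 1 remove [zsfk] add [ijm] -> 9 lines: mli xrj ijm hqpzb fmr ceeyv kdeeb vioex arh
Hunk 2: at line 2 remove [hqpzb] add [iov] -> 9 lines: mli xrj ijm iov fmr ceeyv kdeeb vioex arh
Hunk 3: at line 1 remove [xrj] add [jpb,owtui] -> 10 lines: mli jpb owtui ijm iov fmr ceeyv kdeeb vioex arh
Hunk 4: at line 6 remove [ceeyv,kdeeb] add [tbx,wjho] -> 10 lines: mli jpb owtui ijm iov fmr tbx wjho vioex arh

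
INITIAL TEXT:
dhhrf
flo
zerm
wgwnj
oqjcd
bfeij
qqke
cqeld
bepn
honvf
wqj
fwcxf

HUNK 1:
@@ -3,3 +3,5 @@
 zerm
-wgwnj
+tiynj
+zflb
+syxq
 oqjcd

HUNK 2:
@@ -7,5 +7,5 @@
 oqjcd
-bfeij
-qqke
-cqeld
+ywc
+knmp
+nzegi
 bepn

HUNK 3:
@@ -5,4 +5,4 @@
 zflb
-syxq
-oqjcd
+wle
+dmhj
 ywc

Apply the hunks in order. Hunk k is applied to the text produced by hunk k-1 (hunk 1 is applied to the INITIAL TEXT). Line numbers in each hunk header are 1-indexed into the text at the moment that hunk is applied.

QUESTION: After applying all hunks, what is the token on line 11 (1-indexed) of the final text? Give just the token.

Hunk 1: at line 3 remove [wgwnj] add [tiynj,zflb,syxq] -> 14 lines: dhhrf flo zerm tiynj zflb syxq oqjcd bfeij qqke cqeld bepn honvf wqj fwcxf
Hunk 2: at line 7 remove [bfeij,qqke,cqeld] add [ywc,knmp,nzegi] -> 14 lines: dhhrf flo zerm tiynj zflb syxq oqjcd ywc knmp nzegi bepn honvf wqj fwcxf
Hunk 3: at line 5 remove [syxq,oqjcd] add [wle,dmhj] -> 14 lines: dhhrf flo zerm tiynj zflb wle dmhj ywc knmp nzegi bepn honvf wqj fwcxf
Final line 11: bepn

Answer: bepn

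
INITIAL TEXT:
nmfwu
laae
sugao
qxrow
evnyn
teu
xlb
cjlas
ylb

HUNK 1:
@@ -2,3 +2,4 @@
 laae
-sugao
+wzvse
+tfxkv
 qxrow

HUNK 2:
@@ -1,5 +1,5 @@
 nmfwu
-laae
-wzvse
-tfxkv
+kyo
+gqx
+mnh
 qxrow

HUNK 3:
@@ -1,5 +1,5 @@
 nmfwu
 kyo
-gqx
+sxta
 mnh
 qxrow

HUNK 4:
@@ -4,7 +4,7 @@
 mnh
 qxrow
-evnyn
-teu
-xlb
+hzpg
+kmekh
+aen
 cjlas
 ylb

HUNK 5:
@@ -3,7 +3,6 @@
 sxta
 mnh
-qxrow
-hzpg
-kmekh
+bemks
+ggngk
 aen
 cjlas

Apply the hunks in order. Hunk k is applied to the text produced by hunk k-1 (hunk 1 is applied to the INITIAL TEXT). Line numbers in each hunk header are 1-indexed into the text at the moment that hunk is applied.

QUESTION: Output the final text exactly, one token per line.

Answer: nmfwu
kyo
sxta
mnh
bemks
ggngk
aen
cjlas
ylb

Derivation:
Hunk 1: at line 2 remove [sugao] add [wzvse,tfxkv] -> 10 lines: nmfwu laae wzvse tfxkv qxrow evnyn teu xlb cjlas ylb
Hunk 2: at line 1 remove [laae,wzvse,tfxkv] add [kyo,gqx,mnh] -> 10 lines: nmfwu kyo gqx mnh qxrow evnyn teu xlb cjlas ylb
Hunk 3: at line 1 remove [gqx] add [sxta] -> 10 lines: nmfwu kyo sxta mnh qxrow evnyn teu xlb cjlas ylb
Hunk 4: at line 4 remove [evnyn,teu,xlb] add [hzpg,kmekh,aen] -> 10 lines: nmfwu kyo sxta mnh qxrow hzpg kmekh aen cjlas ylb
Hunk 5: at line 3 remove [qxrow,hzpg,kmekh] add [bemks,ggngk] -> 9 lines: nmfwu kyo sxta mnh bemks ggngk aen cjlas ylb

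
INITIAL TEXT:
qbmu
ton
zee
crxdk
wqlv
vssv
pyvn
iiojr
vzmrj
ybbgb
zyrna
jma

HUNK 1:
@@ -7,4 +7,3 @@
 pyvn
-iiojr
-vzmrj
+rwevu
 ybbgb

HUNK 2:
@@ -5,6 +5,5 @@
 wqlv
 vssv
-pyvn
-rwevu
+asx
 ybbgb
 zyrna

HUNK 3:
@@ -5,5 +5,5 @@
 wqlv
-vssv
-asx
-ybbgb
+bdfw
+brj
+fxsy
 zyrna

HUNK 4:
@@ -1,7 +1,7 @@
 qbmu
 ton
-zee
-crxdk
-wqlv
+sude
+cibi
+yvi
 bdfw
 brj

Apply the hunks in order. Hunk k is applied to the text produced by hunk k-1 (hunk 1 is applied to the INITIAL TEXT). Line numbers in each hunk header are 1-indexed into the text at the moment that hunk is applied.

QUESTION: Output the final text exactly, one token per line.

Answer: qbmu
ton
sude
cibi
yvi
bdfw
brj
fxsy
zyrna
jma

Derivation:
Hunk 1: at line 7 remove [iiojr,vzmrj] add [rwevu] -> 11 lines: qbmu ton zee crxdk wqlv vssv pyvn rwevu ybbgb zyrna jma
Hunk 2: at line 5 remove [pyvn,rwevu] add [asx] -> 10 lines: qbmu ton zee crxdk wqlv vssv asx ybbgb zyrna jma
Hunk 3: at line 5 remove [vssv,asx,ybbgb] add [bdfw,brj,fxsy] -> 10 lines: qbmu ton zee crxdk wqlv bdfw brj fxsy zyrna jma
Hunk 4: at line 1 remove [zee,crxdk,wqlv] add [sude,cibi,yvi] -> 10 lines: qbmu ton sude cibi yvi bdfw brj fxsy zyrna jma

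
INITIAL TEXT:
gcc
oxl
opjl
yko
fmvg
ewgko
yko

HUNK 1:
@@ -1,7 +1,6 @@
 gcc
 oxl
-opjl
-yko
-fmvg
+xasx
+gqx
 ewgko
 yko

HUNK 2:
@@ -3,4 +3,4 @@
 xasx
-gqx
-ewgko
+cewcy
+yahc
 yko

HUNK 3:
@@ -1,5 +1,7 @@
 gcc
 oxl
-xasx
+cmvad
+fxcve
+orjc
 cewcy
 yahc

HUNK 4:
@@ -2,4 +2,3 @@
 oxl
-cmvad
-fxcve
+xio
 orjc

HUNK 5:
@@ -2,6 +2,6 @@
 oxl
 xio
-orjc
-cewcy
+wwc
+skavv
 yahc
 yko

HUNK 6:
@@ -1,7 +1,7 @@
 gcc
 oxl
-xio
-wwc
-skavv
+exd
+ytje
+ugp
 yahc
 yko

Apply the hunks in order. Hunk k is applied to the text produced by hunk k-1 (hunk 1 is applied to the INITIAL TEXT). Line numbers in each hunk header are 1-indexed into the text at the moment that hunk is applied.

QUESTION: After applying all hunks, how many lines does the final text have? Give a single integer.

Answer: 7

Derivation:
Hunk 1: at line 1 remove [opjl,yko,fmvg] add [xasx,gqx] -> 6 lines: gcc oxl xasx gqx ewgko yko
Hunk 2: at line 3 remove [gqx,ewgko] add [cewcy,yahc] -> 6 lines: gcc oxl xasx cewcy yahc yko
Hunk 3: at line 1 remove [xasx] add [cmvad,fxcve,orjc] -> 8 lines: gcc oxl cmvad fxcve orjc cewcy yahc yko
Hunk 4: at line 2 remove [cmvad,fxcve] add [xio] -> 7 lines: gcc oxl xio orjc cewcy yahc yko
Hunk 5: at line 2 remove [orjc,cewcy] add [wwc,skavv] -> 7 lines: gcc oxl xio wwc skavv yahc yko
Hunk 6: at line 1 remove [xio,wwc,skavv] add [exd,ytje,ugp] -> 7 lines: gcc oxl exd ytje ugp yahc yko
Final line count: 7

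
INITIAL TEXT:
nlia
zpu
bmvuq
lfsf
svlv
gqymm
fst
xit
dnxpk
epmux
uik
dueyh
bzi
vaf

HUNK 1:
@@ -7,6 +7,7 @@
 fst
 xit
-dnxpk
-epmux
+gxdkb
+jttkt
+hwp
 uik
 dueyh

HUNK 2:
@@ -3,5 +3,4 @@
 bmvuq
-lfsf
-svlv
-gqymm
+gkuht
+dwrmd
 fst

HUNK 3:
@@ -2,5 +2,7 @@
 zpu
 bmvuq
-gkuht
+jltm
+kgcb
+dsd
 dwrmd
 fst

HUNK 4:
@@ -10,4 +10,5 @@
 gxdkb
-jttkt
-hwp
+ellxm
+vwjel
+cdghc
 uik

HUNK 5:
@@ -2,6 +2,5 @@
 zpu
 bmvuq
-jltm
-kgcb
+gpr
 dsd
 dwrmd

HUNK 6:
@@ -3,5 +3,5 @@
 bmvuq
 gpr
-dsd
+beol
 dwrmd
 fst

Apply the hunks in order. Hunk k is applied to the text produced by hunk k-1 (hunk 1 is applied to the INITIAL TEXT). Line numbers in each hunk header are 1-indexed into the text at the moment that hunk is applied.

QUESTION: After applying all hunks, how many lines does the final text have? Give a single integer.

Answer: 16

Derivation:
Hunk 1: at line 7 remove [dnxpk,epmux] add [gxdkb,jttkt,hwp] -> 15 lines: nlia zpu bmvuq lfsf svlv gqymm fst xit gxdkb jttkt hwp uik dueyh bzi vaf
Hunk 2: at line 3 remove [lfsf,svlv,gqymm] add [gkuht,dwrmd] -> 14 lines: nlia zpu bmvuq gkuht dwrmd fst xit gxdkb jttkt hwp uik dueyh bzi vaf
Hunk 3: at line 2 remove [gkuht] add [jltm,kgcb,dsd] -> 16 lines: nlia zpu bmvuq jltm kgcb dsd dwrmd fst xit gxdkb jttkt hwp uik dueyh bzi vaf
Hunk 4: at line 10 remove [jttkt,hwp] add [ellxm,vwjel,cdghc] -> 17 lines: nlia zpu bmvuq jltm kgcb dsd dwrmd fst xit gxdkb ellxm vwjel cdghc uik dueyh bzi vaf
Hunk 5: at line 2 remove [jltm,kgcb] add [gpr] -> 16 lines: nlia zpu bmvuq gpr dsd dwrmd fst xit gxdkb ellxm vwjel cdghc uik dueyh bzi vaf
Hunk 6: at line 3 remove [dsd] add [beol] -> 16 lines: nlia zpu bmvuq gpr beol dwrmd fst xit gxdkb ellxm vwjel cdghc uik dueyh bzi vaf
Final line count: 16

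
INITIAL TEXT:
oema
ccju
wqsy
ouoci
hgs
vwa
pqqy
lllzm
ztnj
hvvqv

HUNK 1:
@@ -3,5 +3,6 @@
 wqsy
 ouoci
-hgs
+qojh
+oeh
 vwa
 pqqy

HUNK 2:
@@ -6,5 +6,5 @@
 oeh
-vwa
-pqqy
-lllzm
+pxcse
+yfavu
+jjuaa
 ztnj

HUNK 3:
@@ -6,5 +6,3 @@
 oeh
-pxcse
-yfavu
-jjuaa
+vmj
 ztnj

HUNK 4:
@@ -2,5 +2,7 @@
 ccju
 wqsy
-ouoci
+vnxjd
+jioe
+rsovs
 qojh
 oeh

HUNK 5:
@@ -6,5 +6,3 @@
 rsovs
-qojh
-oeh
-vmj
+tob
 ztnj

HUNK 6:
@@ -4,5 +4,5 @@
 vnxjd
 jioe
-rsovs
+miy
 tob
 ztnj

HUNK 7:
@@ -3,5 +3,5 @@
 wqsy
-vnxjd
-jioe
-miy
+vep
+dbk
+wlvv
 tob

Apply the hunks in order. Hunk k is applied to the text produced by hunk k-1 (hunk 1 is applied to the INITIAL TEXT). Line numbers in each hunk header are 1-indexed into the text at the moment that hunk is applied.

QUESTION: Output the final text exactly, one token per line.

Hunk 1: at line 3 remove [hgs] add [qojh,oeh] -> 11 lines: oema ccju wqsy ouoci qojh oeh vwa pqqy lllzm ztnj hvvqv
Hunk 2: at line 6 remove [vwa,pqqy,lllzm] add [pxcse,yfavu,jjuaa] -> 11 lines: oema ccju wqsy ouoci qojh oeh pxcse yfavu jjuaa ztnj hvvqv
Hunk 3: at line 6 remove [pxcse,yfavu,jjuaa] add [vmj] -> 9 lines: oema ccju wqsy ouoci qojh oeh vmj ztnj hvvqv
Hunk 4: at line 2 remove [ouoci] add [vnxjd,jioe,rsovs] -> 11 lines: oema ccju wqsy vnxjd jioe rsovs qojh oeh vmj ztnj hvvqv
Hunk 5: at line 6 remove [qojh,oeh,vmj] add [tob] -> 9 lines: oema ccju wqsy vnxjd jioe rsovs tob ztnj hvvqv
Hunk 6: at line 4 remove [rsovs] add [miy] -> 9 lines: oema ccju wqsy vnxjd jioe miy tob ztnj hvvqv
Hunk 7: at line 3 remove [vnxjd,jioe,miy] add [vep,dbk,wlvv] -> 9 lines: oema ccju wqsy vep dbk wlvv tob ztnj hvvqv

Answer: oema
ccju
wqsy
vep
dbk
wlvv
tob
ztnj
hvvqv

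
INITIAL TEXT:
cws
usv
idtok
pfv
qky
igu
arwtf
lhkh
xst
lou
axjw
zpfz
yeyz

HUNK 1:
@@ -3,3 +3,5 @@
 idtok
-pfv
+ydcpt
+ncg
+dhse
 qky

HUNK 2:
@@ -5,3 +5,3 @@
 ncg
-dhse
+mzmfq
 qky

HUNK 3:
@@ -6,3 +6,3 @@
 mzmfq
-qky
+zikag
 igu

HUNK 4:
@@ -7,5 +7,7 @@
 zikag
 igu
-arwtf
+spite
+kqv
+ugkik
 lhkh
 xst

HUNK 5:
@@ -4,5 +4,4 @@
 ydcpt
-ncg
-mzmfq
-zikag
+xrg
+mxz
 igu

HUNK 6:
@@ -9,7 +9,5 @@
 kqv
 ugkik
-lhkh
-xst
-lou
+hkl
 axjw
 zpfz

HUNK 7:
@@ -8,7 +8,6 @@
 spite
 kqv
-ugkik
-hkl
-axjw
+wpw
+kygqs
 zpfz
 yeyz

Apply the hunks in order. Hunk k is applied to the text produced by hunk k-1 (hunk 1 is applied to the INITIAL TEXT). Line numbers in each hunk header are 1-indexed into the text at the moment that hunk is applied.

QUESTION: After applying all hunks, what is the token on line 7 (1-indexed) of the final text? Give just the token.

Answer: igu

Derivation:
Hunk 1: at line 3 remove [pfv] add [ydcpt,ncg,dhse] -> 15 lines: cws usv idtok ydcpt ncg dhse qky igu arwtf lhkh xst lou axjw zpfz yeyz
Hunk 2: at line 5 remove [dhse] add [mzmfq] -> 15 lines: cws usv idtok ydcpt ncg mzmfq qky igu arwtf lhkh xst lou axjw zpfz yeyz
Hunk 3: at line 6 remove [qky] add [zikag] -> 15 lines: cws usv idtok ydcpt ncg mzmfq zikag igu arwtf lhkh xst lou axjw zpfz yeyz
Hunk 4: at line 7 remove [arwtf] add [spite,kqv,ugkik] -> 17 lines: cws usv idtok ydcpt ncg mzmfq zikag igu spite kqv ugkik lhkh xst lou axjw zpfz yeyz
Hunk 5: at line 4 remove [ncg,mzmfq,zikag] add [xrg,mxz] -> 16 lines: cws usv idtok ydcpt xrg mxz igu spite kqv ugkik lhkh xst lou axjw zpfz yeyz
Hunk 6: at line 9 remove [lhkh,xst,lou] add [hkl] -> 14 lines: cws usv idtok ydcpt xrg mxz igu spite kqv ugkik hkl axjw zpfz yeyz
Hunk 7: at line 8 remove [ugkik,hkl,axjw] add [wpw,kygqs] -> 13 lines: cws usv idtok ydcpt xrg mxz igu spite kqv wpw kygqs zpfz yeyz
Final line 7: igu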